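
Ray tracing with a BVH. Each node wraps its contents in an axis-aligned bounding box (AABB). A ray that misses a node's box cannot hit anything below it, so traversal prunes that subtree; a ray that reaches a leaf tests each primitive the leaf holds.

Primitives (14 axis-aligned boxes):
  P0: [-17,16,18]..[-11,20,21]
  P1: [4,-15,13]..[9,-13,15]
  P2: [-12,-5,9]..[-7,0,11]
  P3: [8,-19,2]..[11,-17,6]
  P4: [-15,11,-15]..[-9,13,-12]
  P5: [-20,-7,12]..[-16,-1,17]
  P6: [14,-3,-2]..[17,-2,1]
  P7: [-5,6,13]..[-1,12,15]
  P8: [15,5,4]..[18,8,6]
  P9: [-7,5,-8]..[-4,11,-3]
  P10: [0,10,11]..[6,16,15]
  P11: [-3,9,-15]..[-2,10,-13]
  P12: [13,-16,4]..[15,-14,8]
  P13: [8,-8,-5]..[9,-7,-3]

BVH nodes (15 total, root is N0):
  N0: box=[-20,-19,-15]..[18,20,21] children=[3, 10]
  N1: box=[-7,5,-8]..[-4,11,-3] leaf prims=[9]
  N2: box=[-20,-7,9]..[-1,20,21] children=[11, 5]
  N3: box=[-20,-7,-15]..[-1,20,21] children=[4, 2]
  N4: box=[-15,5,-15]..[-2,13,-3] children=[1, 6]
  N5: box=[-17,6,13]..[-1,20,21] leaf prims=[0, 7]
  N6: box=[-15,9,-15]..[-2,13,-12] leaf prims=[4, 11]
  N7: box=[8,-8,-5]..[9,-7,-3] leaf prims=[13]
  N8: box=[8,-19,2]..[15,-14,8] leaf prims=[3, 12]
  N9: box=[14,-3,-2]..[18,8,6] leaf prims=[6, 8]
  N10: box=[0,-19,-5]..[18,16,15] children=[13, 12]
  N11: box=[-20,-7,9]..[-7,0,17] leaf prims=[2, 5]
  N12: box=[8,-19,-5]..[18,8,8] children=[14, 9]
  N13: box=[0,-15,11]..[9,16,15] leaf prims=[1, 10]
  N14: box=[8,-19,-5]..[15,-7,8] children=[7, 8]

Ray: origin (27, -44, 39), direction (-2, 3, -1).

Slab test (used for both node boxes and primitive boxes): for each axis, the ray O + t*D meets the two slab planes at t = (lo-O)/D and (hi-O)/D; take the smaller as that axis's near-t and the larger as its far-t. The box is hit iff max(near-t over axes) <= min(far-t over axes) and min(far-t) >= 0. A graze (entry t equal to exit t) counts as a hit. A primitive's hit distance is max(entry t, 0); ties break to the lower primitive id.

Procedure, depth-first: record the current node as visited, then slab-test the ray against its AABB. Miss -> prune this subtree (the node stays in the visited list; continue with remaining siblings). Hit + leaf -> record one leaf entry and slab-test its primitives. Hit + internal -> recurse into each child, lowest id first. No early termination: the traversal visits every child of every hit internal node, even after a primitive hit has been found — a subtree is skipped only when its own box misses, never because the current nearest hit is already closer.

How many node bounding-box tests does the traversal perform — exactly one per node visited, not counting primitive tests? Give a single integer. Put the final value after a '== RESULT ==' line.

Traverse from the root:
N0 x:[9/2,47/2] y:[25/3,64/3] z:[18,54] -> hit [18,64/3], descend [3, 10]
  N3 x:[14,47/2] y:[37/3,64/3] z:[18,54] -> hit [18,64/3], descend [2, 4]
    N2 x:[14,47/2] y:[37/3,64/3] z:[18,30] -> hit [18,64/3], descend [5, 11]
      N5 x:[14,22] y:[50/3,64/3] z:[18,26] -> hit [18,64/3] leaf, test {P0@t=20, P7(miss)}
      N11 x:[17,47/2] y:[37/3,44/3] z:[22,30] -> miss, prune
    N4 x:[29/2,21] y:[49/3,19] z:[42,54] -> miss, prune
  N10 x:[9/2,27/2] y:[25/3,20] z:[24,44] -> miss, prune

7 AABB tests over nodes [0, 3, 2, 5, 11, 4, 10]; 1 leaf entered; closest P0.

== RESULT ==
7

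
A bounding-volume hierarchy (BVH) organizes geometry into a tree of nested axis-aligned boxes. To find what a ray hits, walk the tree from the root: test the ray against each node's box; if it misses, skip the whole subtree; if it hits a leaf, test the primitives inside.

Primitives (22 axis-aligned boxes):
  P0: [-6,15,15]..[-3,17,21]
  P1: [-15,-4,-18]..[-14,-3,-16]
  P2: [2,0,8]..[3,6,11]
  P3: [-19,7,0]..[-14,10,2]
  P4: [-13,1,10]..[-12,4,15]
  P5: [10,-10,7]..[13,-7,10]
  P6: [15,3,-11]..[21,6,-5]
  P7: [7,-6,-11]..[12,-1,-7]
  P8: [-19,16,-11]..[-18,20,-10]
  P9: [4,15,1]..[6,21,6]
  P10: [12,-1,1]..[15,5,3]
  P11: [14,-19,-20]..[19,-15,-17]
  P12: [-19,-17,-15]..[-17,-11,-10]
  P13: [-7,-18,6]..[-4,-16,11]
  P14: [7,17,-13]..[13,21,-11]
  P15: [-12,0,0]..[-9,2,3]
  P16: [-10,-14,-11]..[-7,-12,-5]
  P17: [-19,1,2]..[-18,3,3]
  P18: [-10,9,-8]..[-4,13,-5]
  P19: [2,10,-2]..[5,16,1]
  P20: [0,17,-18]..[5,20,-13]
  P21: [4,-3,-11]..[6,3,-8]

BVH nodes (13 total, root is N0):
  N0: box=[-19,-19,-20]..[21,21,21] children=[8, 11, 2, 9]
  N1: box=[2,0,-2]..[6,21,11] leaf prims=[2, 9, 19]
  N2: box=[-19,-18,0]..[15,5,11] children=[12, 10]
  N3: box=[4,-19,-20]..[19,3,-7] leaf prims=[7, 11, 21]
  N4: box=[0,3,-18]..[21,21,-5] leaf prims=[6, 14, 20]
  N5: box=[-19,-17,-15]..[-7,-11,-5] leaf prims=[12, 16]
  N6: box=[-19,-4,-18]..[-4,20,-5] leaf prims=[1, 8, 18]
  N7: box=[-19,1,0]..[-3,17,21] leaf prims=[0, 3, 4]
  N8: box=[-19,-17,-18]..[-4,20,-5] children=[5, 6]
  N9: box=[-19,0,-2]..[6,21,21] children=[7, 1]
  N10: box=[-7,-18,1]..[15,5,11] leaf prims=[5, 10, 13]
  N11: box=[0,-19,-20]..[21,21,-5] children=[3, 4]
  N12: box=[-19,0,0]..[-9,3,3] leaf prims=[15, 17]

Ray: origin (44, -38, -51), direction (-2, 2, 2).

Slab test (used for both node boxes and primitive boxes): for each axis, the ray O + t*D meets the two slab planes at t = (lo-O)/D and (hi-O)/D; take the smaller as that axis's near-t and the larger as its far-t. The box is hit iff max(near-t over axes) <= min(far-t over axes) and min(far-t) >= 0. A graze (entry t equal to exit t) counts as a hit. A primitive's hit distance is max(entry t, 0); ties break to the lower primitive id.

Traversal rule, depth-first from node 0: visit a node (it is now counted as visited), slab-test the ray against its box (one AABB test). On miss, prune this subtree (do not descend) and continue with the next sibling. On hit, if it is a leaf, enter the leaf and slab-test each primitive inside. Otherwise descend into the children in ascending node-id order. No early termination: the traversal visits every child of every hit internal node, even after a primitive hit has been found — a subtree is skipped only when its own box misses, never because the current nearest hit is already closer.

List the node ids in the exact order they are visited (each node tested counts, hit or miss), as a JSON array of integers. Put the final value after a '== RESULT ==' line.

Walk:
N0 x:[23/2,63/2] y:[19/2,59/2] z:[31/2,36] -> hit [31/2,59/2], descend [2, 8, 9, 11]
  N2 x:[29/2,63/2] y:[10,43/2] z:[51/2,31] -> miss, prune
  N8 x:[24,63/2] y:[21/2,29] z:[33/2,23] -> miss, prune
  N9 x:[19,63/2] y:[19,59/2] z:[49/2,36] -> hit [49/2,59/2], descend [1, 7]
    N1 x:[19,21] y:[19,59/2] z:[49/2,31] -> miss, prune
    N7 x:[47/2,63/2] y:[39/2,55/2] z:[51/2,36] -> hit [51/2,55/2] leaf, test {P0(miss), P3(miss), P4(miss)}
  N11 x:[23/2,22] y:[19/2,59/2] z:[31/2,23] -> hit [31/2,22], descend [3, 4]
    N3 x:[25/2,20] y:[19/2,41/2] z:[31/2,22] -> hit [31/2,20] leaf, test {P7(miss), P11(miss), P21@t=20}
    N4 x:[23/2,22] y:[41/2,59/2] z:[33/2,23] -> hit [41/2,22] leaf, test {P6(miss), P14(miss), P20(miss)}

order=[0, 2, 8, 9, 1, 7, 11, 3, 4]  |boxes|=9  |leaves|=3  hit=P21

== RESULT ==
[0, 2, 8, 9, 1, 7, 11, 3, 4]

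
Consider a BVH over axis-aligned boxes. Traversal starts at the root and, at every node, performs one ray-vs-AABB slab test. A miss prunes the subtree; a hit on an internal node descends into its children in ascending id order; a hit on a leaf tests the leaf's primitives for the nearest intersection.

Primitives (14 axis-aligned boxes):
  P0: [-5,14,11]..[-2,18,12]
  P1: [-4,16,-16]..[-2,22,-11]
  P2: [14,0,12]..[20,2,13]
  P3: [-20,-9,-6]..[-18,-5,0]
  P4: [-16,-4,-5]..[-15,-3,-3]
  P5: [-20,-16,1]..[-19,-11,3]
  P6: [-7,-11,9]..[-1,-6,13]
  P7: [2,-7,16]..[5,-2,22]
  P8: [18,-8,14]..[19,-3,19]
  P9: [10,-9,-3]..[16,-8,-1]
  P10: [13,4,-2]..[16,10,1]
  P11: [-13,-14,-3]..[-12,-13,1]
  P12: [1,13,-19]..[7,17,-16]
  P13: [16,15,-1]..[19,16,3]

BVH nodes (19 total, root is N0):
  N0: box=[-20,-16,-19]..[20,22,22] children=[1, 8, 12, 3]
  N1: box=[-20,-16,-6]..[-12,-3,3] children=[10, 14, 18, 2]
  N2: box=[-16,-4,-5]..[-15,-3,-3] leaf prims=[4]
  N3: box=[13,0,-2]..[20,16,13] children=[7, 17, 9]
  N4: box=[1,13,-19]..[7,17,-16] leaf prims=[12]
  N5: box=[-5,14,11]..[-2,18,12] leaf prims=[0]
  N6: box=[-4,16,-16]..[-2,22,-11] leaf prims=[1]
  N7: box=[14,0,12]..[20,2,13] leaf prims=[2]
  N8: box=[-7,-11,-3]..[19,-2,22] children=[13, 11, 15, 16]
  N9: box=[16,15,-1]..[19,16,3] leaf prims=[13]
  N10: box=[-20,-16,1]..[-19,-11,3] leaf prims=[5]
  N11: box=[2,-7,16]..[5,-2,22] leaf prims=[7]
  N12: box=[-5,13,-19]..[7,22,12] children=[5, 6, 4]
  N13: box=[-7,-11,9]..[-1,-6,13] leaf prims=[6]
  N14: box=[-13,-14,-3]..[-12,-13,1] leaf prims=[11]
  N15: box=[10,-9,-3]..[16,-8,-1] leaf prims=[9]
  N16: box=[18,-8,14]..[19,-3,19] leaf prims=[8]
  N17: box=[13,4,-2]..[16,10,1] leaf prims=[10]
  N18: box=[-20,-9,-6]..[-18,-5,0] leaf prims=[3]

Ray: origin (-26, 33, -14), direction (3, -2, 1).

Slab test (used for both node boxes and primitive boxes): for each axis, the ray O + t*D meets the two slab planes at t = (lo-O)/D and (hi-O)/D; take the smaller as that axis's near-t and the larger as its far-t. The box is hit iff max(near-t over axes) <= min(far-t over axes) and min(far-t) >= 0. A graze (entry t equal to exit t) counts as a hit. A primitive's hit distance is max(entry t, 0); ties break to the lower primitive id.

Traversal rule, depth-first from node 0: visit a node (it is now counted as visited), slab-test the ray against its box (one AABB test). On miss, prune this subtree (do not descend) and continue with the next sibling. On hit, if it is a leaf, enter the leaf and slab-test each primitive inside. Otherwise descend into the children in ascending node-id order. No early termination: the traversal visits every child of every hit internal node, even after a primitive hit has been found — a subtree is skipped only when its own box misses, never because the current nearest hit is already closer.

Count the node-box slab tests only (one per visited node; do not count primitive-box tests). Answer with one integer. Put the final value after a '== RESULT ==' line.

Walk:
N0 x:[2,46/3] y:[11/2,49/2] z:[-5,36] -> hit [11/2,46/3], descend [1, 3, 8, 12]
  N1 x:[2,14/3] y:[18,49/2] z:[8,17] -> miss, prune
  N3 x:[13,46/3] y:[17/2,33/2] z:[12,27] -> hit [13,46/3], descend [7, 9, 17]
    N7 x:[40/3,46/3] y:[31/2,33/2] z:[26,27] -> miss, prune
    N9 x:[14,15] y:[17/2,9] z:[13,17] -> miss, prune
    N17 x:[13,14] y:[23/2,29/2] z:[12,15] -> hit [13,14] leaf, test {P10@t=13}
  N8 x:[19/3,15] y:[35/2,22] z:[11,36] -> miss, prune
  N12 x:[7,11] y:[11/2,10] z:[-5,26] -> hit [7,10], descend [4, 5, 6]
    N4 x:[9,11] y:[8,10] z:[-5,-2] -> miss, prune
    N5 x:[7,8] y:[15/2,19/2] z:[25,26] -> miss, prune
    N6 x:[22/3,8] y:[11/2,17/2] z:[-2,3] -> miss, prune

11 AABB tests over nodes [0, 1, 3, 7, 9, 17, 8, 12, 4, 5, 6]; 1 leaf entered; closest P10.

== RESULT ==
11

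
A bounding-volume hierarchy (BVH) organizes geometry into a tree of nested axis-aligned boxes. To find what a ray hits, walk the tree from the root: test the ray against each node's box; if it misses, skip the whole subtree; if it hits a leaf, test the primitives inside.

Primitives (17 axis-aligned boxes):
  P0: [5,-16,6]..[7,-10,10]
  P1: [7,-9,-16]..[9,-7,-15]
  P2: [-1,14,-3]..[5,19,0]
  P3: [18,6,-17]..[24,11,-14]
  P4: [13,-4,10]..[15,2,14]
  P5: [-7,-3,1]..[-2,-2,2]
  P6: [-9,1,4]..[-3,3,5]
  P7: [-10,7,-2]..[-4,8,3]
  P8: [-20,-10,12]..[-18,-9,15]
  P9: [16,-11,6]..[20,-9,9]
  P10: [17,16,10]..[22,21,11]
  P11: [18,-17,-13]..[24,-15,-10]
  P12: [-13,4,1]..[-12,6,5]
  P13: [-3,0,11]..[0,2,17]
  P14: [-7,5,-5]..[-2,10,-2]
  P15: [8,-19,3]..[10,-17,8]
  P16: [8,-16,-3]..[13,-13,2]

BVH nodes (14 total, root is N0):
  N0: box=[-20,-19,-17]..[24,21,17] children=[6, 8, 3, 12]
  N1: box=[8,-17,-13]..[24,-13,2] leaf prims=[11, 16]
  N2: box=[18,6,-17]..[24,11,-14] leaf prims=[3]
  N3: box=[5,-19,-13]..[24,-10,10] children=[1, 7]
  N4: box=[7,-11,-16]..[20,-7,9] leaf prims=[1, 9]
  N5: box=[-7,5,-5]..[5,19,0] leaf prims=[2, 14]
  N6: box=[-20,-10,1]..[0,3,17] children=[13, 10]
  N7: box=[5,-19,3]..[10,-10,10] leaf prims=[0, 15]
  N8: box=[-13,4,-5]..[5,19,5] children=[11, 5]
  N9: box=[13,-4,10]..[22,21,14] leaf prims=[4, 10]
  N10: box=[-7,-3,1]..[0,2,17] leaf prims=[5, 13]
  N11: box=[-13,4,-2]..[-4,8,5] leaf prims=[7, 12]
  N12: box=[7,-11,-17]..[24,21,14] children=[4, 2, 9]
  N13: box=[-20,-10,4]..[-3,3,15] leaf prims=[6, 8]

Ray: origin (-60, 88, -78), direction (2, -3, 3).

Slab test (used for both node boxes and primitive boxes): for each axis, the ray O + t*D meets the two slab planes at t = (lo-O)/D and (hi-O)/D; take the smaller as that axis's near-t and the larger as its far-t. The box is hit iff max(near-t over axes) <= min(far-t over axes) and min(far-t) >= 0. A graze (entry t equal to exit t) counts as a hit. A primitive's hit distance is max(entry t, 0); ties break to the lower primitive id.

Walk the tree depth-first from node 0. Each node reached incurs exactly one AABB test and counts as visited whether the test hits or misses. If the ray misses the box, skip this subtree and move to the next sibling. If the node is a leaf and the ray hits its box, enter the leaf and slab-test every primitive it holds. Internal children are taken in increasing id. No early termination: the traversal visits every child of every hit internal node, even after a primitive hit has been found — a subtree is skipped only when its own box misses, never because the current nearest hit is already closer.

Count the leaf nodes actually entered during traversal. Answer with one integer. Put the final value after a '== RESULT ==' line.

Traverse from the root:
N0 x:[20,42] y:[67/3,107/3] z:[61/3,95/3] -> hit [67/3,95/3], descend [3, 6, 8, 12]
  N3 x:[65/2,42] y:[98/3,107/3] z:[65/3,88/3] -> miss, prune
  N6 x:[20,30] y:[85/3,98/3] z:[79/3,95/3] -> hit [85/3,30], descend [10, 13]
    N10 x:[53/2,30] y:[86/3,91/3] z:[79/3,95/3] -> hit [86/3,30] leaf, test {P5(miss), P13(miss)}
    N13 x:[20,57/2] y:[85/3,98/3] z:[82/3,31] -> hit [85/3,57/2] leaf, test {P6(miss), P8(miss)}
  N8 x:[47/2,65/2] y:[23,28] z:[73/3,83/3] -> hit [73/3,83/3], descend [5, 11]
    N5 x:[53/2,65/2] y:[23,83/3] z:[73/3,26] -> miss, prune
    N11 x:[47/2,28] y:[80/3,28] z:[76/3,83/3] -> hit [80/3,83/3] leaf, test {P7@t=80/3, P12(miss)}
  N12 x:[67/2,42] y:[67/3,33] z:[61/3,92/3] -> miss, prune

order=[0, 3, 6, 10, 13, 8, 5, 11, 12]  |boxes|=9  |leaves|=3  hit=P7

== RESULT ==
3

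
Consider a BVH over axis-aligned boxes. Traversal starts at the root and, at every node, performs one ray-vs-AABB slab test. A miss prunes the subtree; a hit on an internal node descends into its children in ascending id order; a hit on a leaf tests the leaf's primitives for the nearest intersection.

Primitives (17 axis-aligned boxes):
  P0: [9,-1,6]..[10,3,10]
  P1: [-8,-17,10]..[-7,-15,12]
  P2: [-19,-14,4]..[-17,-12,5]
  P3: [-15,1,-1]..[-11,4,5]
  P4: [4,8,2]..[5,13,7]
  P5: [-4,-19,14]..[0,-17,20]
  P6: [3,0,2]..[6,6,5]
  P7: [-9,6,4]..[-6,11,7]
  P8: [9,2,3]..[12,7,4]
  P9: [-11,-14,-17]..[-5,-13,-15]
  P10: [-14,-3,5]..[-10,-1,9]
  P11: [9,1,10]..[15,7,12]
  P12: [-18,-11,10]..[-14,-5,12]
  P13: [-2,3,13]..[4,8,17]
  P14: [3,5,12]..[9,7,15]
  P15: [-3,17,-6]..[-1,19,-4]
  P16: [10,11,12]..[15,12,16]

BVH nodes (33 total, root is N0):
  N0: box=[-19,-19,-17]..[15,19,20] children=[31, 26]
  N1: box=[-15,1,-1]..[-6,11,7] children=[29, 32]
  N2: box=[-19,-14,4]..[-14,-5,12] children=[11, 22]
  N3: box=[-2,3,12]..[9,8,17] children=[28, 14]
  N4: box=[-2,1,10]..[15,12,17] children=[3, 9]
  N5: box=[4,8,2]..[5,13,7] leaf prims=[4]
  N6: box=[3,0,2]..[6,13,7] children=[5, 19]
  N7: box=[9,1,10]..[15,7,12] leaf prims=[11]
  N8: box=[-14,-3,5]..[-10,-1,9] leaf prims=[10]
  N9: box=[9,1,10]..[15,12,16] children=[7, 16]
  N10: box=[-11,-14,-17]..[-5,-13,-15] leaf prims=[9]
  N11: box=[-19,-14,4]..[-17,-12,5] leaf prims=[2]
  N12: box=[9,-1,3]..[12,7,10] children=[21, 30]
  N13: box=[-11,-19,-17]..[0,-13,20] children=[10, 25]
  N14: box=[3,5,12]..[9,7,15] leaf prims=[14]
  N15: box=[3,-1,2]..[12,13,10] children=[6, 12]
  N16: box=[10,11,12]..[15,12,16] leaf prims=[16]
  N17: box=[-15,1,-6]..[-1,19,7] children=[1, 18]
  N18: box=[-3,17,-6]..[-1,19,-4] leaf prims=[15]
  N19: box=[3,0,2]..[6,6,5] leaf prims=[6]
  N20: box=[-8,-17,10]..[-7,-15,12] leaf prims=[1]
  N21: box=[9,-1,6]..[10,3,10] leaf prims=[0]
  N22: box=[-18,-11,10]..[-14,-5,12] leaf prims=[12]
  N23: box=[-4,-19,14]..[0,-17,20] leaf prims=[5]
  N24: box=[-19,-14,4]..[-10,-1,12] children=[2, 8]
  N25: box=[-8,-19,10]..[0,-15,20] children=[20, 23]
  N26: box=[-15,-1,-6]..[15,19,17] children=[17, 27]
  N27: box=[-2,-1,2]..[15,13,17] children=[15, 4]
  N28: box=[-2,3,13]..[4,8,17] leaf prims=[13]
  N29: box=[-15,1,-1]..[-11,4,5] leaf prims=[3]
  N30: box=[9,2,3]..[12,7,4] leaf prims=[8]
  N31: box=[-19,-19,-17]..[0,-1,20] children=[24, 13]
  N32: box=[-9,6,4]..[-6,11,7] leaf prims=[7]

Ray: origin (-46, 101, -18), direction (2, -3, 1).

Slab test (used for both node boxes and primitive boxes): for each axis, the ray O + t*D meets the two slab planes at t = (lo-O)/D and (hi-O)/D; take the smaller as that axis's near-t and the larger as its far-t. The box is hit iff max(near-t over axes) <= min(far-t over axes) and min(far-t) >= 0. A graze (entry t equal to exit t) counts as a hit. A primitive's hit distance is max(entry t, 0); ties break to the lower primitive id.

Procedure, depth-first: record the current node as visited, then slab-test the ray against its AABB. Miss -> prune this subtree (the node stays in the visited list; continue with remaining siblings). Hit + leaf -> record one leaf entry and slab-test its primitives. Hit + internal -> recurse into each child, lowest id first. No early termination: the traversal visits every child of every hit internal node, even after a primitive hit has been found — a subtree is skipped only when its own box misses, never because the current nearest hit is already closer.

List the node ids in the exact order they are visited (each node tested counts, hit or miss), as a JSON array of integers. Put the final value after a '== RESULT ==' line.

Walk:
N0 x:[27/2,61/2] y:[82/3,40] z:[1,38] -> hit [82/3,61/2], descend [26, 31]
  N26 x:[31/2,61/2] y:[82/3,34] z:[12,35] -> hit [82/3,61/2], descend [17, 27]
    N17 x:[31/2,45/2] y:[82/3,100/3] z:[12,25] -> miss, prune
    N27 x:[22,61/2] y:[88/3,34] z:[20,35] -> hit [88/3,61/2], descend [4, 15]
      N4 x:[22,61/2] y:[89/3,100/3] z:[28,35] -> hit [89/3,61/2], descend [3, 9]
        N3 x:[22,55/2] y:[31,98/3] z:[30,35] -> miss, prune
        N9 x:[55/2,61/2] y:[89/3,100/3] z:[28,34] -> hit [89/3,61/2], descend [7, 16]
          N7 x:[55/2,61/2] y:[94/3,100/3] z:[28,30] -> miss, prune
          N16 x:[28,61/2] y:[89/3,30] z:[30,34] -> hit [30,30] leaf, test {P16@t=30}
      N15 x:[49/2,29] y:[88/3,34] z:[20,28] -> miss, prune
  N31 x:[27/2,23] y:[34,40] z:[1,38] -> miss, prune

order=[0, 26, 17, 27, 4, 3, 9, 7, 16, 15, 31]  |boxes|=11  |leaves|=1  hit=P16

== RESULT ==
[0, 26, 17, 27, 4, 3, 9, 7, 16, 15, 31]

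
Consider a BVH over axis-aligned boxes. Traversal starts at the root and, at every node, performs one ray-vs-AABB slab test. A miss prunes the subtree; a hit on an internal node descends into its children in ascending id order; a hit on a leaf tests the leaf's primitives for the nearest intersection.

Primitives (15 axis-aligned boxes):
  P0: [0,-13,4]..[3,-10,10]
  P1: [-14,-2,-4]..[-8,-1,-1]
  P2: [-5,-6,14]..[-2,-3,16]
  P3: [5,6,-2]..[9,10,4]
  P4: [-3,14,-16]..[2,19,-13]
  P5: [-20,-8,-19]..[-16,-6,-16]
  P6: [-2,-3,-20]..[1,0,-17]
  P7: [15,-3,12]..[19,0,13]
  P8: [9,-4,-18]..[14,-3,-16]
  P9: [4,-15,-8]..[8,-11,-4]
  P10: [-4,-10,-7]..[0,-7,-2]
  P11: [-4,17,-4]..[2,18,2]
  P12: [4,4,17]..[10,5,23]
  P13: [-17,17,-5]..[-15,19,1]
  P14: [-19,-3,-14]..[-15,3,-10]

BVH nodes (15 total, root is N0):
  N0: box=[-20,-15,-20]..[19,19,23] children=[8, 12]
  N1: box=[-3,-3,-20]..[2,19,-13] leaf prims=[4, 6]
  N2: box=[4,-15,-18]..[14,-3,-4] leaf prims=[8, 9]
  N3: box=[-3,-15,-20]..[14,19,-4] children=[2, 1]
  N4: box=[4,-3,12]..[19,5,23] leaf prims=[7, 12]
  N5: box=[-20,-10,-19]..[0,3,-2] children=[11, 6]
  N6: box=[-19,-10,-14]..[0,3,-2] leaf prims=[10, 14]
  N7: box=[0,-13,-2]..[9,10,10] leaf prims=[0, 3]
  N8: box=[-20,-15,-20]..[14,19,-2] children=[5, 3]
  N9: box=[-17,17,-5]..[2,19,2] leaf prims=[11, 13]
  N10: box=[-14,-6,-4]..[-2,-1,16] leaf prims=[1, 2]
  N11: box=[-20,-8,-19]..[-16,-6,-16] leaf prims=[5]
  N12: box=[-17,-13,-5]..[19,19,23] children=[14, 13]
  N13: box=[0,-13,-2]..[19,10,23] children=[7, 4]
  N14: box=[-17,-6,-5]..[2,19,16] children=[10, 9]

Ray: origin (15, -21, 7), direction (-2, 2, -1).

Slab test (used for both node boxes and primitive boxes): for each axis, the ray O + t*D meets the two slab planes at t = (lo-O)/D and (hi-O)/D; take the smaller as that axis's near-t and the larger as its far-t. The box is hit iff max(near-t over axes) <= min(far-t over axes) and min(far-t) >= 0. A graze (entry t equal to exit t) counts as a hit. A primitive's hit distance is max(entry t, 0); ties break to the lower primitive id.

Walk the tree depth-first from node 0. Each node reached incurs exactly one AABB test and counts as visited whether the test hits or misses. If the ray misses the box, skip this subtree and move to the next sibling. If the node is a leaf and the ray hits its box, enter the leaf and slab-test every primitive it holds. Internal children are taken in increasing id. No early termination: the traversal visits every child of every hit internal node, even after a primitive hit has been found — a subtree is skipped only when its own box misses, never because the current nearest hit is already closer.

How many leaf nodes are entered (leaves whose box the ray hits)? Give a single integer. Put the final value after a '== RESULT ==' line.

Trace the traversal:
N0 x:[-2,35/2] y:[3,20] z:[-16,27] -> hit [3,35/2], descend [8, 12]
  N8 x:[1/2,35/2] y:[3,20] z:[9,27] -> hit [9,35/2], descend [3, 5]
    N3 x:[1/2,9] y:[3,20] z:[11,27] -> miss, prune
    N5 x:[15/2,35/2] y:[11/2,12] z:[9,26] -> hit [9,12], descend [6, 11]
      N6 x:[15/2,17] y:[11/2,12] z:[9,21] -> hit [9,12] leaf, test {P10(miss), P14(miss)}
      N11 x:[31/2,35/2] y:[13/2,15/2] z:[23,26] -> miss, prune
  N12 x:[-2,16] y:[4,20] z:[-16,12] -> hit [4,12], descend [13, 14]
    N13 x:[-2,15/2] y:[4,31/2] z:[-16,9] -> hit [4,15/2], descend [4, 7]
      N4 x:[-2,11/2] y:[9,13] z:[-16,-5] -> miss, prune
      N7 x:[3,15/2] y:[4,31/2] z:[-3,9] -> hit [4,15/2] leaf, test {P0(miss), P3(miss)}
    N14 x:[13/2,16] y:[15/2,20] z:[-9,12] -> hit [15/2,12], descend [9, 10]
      N9 x:[13/2,16] y:[19,20] z:[5,12] -> miss, prune
      N10 x:[17/2,29/2] y:[15/2,10] z:[-9,11] -> hit [17/2,10] leaf, test {P1(miss), P2(miss)}

Visited [0, 8, 3, 5, 6, 11, 12, 13, 4, 7, 14, 9, 10]. Tests: 13 box, 3 leaf. Nearest: miss.

== RESULT ==
3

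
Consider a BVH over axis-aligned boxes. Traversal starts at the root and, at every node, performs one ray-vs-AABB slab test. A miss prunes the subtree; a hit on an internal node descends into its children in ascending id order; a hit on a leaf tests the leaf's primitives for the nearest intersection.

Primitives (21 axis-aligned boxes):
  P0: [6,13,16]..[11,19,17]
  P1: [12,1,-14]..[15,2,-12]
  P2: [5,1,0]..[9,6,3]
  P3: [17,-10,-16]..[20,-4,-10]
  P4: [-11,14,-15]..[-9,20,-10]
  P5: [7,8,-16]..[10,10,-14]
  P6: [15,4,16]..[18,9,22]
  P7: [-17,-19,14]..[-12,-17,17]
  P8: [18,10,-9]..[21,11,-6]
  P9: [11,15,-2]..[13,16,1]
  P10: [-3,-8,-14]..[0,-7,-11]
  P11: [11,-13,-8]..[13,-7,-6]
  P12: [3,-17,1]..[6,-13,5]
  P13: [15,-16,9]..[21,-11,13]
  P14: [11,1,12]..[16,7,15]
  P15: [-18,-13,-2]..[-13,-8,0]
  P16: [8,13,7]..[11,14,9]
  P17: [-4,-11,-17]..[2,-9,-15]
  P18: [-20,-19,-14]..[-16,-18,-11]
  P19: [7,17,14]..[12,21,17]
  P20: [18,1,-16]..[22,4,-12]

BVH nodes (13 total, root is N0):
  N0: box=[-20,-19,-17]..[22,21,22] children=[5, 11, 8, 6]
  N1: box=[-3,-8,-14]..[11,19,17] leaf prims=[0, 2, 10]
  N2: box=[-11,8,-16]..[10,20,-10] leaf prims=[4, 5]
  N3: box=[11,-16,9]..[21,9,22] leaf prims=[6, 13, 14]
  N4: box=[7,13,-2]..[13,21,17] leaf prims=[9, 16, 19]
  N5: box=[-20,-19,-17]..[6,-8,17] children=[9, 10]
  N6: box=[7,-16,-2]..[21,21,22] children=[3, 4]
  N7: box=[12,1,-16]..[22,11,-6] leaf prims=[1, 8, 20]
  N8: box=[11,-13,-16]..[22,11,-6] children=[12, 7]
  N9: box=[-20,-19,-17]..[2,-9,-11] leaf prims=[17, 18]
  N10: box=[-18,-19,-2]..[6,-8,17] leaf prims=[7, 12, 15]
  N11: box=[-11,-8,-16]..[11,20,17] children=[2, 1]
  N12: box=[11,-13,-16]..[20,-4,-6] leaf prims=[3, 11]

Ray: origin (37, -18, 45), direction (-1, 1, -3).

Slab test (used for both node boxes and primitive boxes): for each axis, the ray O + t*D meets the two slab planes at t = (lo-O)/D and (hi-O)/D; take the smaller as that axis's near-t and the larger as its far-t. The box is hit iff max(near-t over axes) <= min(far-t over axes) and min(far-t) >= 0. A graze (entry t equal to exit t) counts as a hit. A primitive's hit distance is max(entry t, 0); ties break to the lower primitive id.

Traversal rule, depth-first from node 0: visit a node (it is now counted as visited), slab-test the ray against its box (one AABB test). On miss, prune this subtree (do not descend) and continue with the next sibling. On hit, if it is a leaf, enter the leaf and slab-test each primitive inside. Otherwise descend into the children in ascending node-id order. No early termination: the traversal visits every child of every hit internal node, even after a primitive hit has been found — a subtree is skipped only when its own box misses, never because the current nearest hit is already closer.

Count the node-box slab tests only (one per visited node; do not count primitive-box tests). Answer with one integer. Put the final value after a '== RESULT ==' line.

Trace the traversal:
N0 x:[15,57] y:[-1,39] z:[23/3,62/3] -> hit [15,62/3], descend [5, 6, 8, 11]
  N5 x:[31,57] y:[-1,10] z:[28/3,62/3] -> miss, prune
  N6 x:[16,30] y:[2,39] z:[23/3,47/3] -> miss, prune
  N8 x:[15,26] y:[5,29] z:[17,61/3] -> hit [17,61/3], descend [7, 12]
    N7 x:[15,25] y:[19,29] z:[17,61/3] -> hit [19,61/3] leaf, test {P1(miss), P8(miss), P20@t=19}
    N12 x:[17,26] y:[5,14] z:[17,61/3] -> miss, prune
  N11 x:[26,48] y:[10,38] z:[28/3,61/3] -> miss, prune

order=[0, 5, 6, 8, 7, 12, 11]  |boxes|=7  |leaves|=1  hit=P20

== RESULT ==
7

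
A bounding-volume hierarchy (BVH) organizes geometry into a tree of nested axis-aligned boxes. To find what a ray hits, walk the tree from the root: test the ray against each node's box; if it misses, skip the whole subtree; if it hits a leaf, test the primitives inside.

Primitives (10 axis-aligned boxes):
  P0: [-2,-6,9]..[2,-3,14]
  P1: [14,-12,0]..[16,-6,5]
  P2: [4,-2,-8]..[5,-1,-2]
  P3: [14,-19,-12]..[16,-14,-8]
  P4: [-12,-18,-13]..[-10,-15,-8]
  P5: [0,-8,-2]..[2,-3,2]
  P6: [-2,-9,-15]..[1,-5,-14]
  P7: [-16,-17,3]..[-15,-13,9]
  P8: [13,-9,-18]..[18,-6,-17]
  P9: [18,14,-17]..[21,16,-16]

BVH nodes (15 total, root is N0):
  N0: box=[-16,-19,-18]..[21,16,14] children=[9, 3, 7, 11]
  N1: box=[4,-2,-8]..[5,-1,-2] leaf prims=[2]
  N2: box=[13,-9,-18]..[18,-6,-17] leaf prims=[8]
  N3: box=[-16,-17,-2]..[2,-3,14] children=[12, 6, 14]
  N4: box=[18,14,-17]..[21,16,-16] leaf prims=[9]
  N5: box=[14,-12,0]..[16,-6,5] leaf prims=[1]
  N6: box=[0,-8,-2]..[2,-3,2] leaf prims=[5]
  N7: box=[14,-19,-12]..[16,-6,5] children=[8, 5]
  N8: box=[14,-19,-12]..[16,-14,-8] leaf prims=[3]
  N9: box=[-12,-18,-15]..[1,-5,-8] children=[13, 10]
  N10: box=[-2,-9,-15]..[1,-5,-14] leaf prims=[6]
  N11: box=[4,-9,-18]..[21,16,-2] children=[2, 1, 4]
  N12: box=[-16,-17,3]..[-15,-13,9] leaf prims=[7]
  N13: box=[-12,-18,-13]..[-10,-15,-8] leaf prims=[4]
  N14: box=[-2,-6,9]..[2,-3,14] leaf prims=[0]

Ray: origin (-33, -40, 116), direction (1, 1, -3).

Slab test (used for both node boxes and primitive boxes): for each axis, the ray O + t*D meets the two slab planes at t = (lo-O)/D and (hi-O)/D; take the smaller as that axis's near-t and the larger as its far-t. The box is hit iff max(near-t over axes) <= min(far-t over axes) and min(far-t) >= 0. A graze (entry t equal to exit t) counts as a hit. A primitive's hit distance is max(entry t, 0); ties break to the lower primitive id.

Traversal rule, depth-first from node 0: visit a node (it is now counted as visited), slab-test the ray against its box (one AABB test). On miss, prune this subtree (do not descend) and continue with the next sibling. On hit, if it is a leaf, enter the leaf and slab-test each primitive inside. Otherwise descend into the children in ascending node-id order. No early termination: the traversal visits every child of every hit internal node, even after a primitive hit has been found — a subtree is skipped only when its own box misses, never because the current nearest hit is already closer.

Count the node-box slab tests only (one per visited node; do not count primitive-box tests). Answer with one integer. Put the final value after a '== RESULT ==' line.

Traverse from the root:
N0 x:[17,54] y:[21,56] z:[34,134/3] -> hit [34,134/3], descend [3, 7, 9, 11]
  N3 x:[17,35] y:[23,37] z:[34,118/3] -> hit [34,35], descend [6, 12, 14]
    N6 x:[33,35] y:[32,37] z:[38,118/3] -> miss, prune
    N12 x:[17,18] y:[23,27] z:[107/3,113/3] -> miss, prune
    N14 x:[31,35] y:[34,37] z:[34,107/3] -> hit [34,35] leaf, test {P0@t=34}
  N7 x:[47,49] y:[21,34] z:[37,128/3] -> miss, prune
  N9 x:[21,34] y:[22,35] z:[124/3,131/3] -> miss, prune
  N11 x:[37,54] y:[31,56] z:[118/3,134/3] -> hit [118/3,134/3], descend [1, 2, 4]
    N1 x:[37,38] y:[38,39] z:[118/3,124/3] -> miss, prune
    N2 x:[46,51] y:[31,34] z:[133/3,134/3] -> miss, prune
    N4 x:[51,54] y:[54,56] z:[44,133/3] -> miss, prune

Summary -> nodes [0, 3, 6, 12, 14, 7, 9, 11, 1, 2, 4]; box-tests=11; leaf-entries=1; first=P0

== RESULT ==
11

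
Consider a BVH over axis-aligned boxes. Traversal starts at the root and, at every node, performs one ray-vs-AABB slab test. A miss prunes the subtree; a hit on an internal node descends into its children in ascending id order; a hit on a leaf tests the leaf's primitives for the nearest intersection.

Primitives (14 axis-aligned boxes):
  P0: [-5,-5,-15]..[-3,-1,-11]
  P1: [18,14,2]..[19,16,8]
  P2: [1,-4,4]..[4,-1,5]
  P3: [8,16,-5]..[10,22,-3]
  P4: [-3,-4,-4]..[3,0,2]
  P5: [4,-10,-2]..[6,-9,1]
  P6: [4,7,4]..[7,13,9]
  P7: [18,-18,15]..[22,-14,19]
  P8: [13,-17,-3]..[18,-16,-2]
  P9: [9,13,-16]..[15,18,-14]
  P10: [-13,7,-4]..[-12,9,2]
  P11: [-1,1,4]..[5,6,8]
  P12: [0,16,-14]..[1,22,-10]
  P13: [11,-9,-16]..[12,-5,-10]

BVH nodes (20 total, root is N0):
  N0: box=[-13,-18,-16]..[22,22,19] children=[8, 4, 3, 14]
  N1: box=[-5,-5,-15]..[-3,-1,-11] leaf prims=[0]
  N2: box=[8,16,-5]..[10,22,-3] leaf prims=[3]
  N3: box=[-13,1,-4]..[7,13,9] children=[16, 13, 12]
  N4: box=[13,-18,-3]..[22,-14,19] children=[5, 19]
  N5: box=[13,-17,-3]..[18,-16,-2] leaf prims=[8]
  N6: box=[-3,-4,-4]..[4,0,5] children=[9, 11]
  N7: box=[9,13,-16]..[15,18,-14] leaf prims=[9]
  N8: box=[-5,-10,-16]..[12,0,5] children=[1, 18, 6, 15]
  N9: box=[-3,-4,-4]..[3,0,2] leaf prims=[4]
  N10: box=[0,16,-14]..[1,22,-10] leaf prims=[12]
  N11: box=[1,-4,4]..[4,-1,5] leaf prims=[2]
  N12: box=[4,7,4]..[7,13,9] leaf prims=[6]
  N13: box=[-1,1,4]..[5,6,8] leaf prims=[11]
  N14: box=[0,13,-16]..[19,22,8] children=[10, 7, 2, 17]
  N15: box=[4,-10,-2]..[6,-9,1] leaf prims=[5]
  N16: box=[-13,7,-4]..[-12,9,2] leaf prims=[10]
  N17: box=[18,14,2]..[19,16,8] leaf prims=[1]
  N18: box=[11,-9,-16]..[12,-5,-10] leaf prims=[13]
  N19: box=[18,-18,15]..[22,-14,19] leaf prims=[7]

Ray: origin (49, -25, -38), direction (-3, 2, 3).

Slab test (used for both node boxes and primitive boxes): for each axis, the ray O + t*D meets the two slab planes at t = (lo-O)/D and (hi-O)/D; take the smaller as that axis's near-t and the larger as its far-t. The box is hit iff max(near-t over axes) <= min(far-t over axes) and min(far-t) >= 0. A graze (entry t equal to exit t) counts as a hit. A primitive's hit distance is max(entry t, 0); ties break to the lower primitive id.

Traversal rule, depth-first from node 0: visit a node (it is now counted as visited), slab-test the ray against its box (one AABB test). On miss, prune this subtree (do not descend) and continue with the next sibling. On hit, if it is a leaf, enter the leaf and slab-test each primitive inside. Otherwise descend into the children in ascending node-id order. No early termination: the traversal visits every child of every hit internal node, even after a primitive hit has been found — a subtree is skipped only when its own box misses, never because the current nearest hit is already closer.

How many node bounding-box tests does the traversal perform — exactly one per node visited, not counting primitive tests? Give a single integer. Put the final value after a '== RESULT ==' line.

Trace the traversal:
N0 x:[9,62/3] y:[7/2,47/2] z:[22/3,19] -> hit [9,19], descend [3, 4, 8, 14]
  N3 x:[14,62/3] y:[13,19] z:[34/3,47/3] -> hit [14,47/3], descend [12, 13, 16]
    N12 x:[14,15] y:[16,19] z:[14,47/3] -> miss, prune
    N13 x:[44/3,50/3] y:[13,31/2] z:[14,46/3] -> hit [44/3,46/3] leaf, test {P11@t=44/3}
    N16 x:[61/3,62/3] y:[16,17] z:[34/3,40/3] -> miss, prune
  N4 x:[9,12] y:[7/2,11/2] z:[35/3,19] -> miss, prune
  N8 x:[37/3,18] y:[15/2,25/2] z:[22/3,43/3] -> hit [37/3,25/2], descend [1, 6, 15, 18]
    N1 x:[52/3,18] y:[10,12] z:[23/3,9] -> miss, prune
    N6 x:[15,52/3] y:[21/2,25/2] z:[34/3,43/3] -> miss, prune
    N15 x:[43/3,15] y:[15/2,8] z:[12,13] -> miss, prune
    N18 x:[37/3,38/3] y:[8,10] z:[22/3,28/3] -> miss, prune
  N14 x:[10,49/3] y:[19,47/2] z:[22/3,46/3] -> miss, prune

12 AABB tests over nodes [0, 3, 12, 13, 16, 4, 8, 1, 6, 15, 18, 14]; 1 leaf entered; closest P11.

== RESULT ==
12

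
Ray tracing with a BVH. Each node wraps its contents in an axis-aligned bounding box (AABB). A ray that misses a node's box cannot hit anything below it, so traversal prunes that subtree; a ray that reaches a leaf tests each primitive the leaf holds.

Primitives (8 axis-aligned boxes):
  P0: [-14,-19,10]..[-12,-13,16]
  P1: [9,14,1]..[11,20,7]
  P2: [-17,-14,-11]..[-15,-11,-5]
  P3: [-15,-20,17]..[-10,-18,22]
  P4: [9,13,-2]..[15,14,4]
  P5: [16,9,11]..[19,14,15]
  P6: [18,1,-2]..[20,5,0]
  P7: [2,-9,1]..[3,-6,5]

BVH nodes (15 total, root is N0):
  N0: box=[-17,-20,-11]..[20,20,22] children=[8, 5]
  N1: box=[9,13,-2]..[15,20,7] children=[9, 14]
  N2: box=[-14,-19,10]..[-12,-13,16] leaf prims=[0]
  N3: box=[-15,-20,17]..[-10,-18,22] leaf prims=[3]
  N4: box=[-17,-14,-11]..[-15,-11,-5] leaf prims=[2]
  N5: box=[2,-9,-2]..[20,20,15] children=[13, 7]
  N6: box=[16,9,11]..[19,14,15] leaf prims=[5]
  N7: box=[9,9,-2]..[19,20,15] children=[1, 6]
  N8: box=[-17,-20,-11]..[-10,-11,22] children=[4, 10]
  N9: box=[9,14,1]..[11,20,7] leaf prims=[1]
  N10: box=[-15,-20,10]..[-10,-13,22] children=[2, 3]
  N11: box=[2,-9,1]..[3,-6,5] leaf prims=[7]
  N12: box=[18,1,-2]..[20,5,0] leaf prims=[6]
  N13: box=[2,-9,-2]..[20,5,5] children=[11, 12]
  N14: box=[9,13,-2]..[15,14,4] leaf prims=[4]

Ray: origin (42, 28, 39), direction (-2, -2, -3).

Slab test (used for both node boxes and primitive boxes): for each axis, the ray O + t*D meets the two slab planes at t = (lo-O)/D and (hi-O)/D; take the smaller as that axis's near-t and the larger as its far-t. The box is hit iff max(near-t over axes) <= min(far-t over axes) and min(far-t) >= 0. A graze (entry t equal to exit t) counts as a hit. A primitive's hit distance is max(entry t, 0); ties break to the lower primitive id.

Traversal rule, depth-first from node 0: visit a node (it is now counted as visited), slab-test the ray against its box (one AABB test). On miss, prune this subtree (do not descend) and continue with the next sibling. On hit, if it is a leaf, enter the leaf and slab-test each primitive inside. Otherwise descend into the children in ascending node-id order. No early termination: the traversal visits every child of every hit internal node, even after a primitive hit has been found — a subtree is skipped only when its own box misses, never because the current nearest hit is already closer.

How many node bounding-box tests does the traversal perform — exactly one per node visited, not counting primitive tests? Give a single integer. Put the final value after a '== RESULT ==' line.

Traverse from the root:
N0 x:[11,59/2] y:[4,24] z:[17/3,50/3] -> hit [11,50/3], descend [5, 8]
  N5 x:[11,20] y:[4,37/2] z:[8,41/3] -> hit [11,41/3], descend [7, 13]
    N7 x:[23/2,33/2] y:[4,19/2] z:[8,41/3] -> miss, prune
    N13 x:[11,20] y:[23/2,37/2] z:[34/3,41/3] -> hit [23/2,41/3], descend [11, 12]
      N11 x:[39/2,20] y:[17,37/2] z:[34/3,38/3] -> miss, prune
      N12 x:[11,12] y:[23/2,27/2] z:[13,41/3] -> miss, prune
  N8 x:[26,59/2] y:[39/2,24] z:[17/3,50/3] -> miss, prune

7 AABB tests over nodes [0, 5, 7, 13, 11, 12, 8]; 0 leaves entered; closest miss.

== RESULT ==
7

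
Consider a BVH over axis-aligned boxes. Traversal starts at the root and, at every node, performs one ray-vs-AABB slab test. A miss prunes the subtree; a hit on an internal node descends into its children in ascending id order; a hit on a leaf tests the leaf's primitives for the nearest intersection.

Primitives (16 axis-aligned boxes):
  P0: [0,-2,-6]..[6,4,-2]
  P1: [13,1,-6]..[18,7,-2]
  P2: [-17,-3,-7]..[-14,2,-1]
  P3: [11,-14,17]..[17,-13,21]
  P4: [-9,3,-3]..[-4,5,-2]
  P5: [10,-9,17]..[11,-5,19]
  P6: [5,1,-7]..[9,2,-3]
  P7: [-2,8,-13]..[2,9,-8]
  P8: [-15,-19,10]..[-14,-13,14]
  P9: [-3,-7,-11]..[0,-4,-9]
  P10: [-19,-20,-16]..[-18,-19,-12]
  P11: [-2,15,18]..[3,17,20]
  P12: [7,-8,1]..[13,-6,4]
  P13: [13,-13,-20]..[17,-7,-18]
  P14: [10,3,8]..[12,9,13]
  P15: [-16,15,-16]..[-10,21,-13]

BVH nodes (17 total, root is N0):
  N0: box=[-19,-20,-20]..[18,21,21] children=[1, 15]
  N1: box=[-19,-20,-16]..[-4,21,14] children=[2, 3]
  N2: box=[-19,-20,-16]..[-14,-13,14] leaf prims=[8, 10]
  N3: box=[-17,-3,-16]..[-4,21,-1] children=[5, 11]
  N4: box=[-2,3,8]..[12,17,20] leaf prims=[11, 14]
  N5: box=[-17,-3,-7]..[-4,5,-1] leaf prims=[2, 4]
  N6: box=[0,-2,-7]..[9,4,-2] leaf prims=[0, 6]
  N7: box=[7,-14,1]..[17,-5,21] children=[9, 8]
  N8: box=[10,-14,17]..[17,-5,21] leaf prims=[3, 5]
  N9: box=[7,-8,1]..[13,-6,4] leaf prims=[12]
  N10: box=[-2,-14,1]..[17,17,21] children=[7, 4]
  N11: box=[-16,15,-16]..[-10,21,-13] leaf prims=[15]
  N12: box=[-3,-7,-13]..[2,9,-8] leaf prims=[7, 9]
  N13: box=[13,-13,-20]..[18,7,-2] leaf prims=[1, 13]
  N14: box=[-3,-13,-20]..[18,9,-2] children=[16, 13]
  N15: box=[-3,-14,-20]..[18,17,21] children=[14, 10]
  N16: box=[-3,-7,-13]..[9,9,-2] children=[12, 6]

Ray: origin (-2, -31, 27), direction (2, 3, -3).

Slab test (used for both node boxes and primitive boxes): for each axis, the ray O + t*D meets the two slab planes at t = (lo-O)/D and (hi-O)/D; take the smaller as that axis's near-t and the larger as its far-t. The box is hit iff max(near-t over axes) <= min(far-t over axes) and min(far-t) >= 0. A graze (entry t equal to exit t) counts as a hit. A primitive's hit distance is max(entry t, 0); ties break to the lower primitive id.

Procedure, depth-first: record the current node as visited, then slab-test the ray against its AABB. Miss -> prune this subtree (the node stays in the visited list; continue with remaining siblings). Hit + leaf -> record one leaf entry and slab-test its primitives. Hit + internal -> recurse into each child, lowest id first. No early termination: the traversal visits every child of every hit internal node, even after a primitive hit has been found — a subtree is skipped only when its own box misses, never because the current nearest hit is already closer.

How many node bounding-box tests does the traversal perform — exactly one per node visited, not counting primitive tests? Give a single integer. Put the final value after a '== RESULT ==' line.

Traverse from the root:
N0 x:[-17/2,10] y:[11/3,52/3] z:[2,47/3] -> hit [11/3,10], descend [1, 15]
  N1 x:[-17/2,-1] y:[11/3,52/3] z:[13/3,43/3] -> miss, prune
  N15 x:[-1/2,10] y:[17/3,16] z:[2,47/3] -> hit [17/3,10], descend [10, 14]
    N10 x:[0,19/2] y:[17/3,16] z:[2,26/3] -> hit [17/3,26/3], descend [4, 7]
      N4 x:[0,7] y:[34/3,16] z:[7/3,19/3] -> miss, prune
      N7 x:[9/2,19/2] y:[17/3,26/3] z:[2,26/3] -> hit [17/3,26/3], descend [8, 9]
        N8 x:[6,19/2] y:[17/3,26/3] z:[2,10/3] -> miss, prune
        N9 x:[9/2,15/2] y:[23/3,25/3] z:[23/3,26/3] -> miss, prune
    N14 x:[-1/2,10] y:[6,40/3] z:[29/3,47/3] -> hit [29/3,10], descend [13, 16]
      N13 x:[15/2,10] y:[6,38/3] z:[29/3,47/3] -> hit [29/3,10] leaf, test {P1(miss), P13(miss)}
      N16 x:[-1/2,11/2] y:[8,40/3] z:[29/3,40/3] -> miss, prune

Visited [0, 1, 15, 10, 4, 7, 8, 9, 14, 13, 16]. Tests: 11 box, 1 leaf. Nearest: miss.

== RESULT ==
11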